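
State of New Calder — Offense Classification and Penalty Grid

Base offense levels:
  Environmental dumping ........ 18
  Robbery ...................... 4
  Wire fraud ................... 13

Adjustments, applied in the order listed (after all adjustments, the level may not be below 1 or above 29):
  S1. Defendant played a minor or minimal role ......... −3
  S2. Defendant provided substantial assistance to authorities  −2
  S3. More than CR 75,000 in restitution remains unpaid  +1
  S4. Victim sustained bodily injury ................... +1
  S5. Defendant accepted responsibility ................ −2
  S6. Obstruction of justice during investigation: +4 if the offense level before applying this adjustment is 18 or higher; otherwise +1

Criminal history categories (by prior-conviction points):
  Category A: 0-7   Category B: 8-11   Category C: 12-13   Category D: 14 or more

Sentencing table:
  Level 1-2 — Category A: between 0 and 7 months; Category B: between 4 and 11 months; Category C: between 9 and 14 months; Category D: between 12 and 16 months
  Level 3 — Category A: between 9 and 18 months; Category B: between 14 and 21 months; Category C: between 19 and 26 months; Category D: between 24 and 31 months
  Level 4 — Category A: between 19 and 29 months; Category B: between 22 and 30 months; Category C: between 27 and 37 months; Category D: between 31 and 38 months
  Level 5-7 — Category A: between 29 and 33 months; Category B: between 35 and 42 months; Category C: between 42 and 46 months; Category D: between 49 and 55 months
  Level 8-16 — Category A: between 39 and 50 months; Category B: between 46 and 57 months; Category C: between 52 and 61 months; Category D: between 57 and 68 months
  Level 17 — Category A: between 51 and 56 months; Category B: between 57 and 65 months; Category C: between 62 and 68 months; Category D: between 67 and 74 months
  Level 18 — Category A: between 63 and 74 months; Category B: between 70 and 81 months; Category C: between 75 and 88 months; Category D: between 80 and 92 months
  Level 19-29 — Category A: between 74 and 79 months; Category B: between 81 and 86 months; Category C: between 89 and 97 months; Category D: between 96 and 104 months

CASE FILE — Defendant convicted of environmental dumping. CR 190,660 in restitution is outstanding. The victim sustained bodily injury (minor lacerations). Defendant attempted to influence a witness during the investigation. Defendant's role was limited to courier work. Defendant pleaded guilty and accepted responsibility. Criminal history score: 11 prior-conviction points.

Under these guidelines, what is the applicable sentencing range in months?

Base offense level for environmental dumping: 18.
S1 applies: 18 − 3 = 15.
S3 applies: 15 + 1 = 16.
S4 applies: 16 + 1 = 17.
S5 applies: 17 − 2 = 15.
S6 applies (level before this adjustment is 15 < 18, so +1): 15 + 1 = 16.
Final offense level: 16.
Criminal history: 11 prior points → Category B (8-11).
Level 16 falls in the 8-16 band.
Grid: Level 8-16 × Category B = 46-57 months.

46-57 months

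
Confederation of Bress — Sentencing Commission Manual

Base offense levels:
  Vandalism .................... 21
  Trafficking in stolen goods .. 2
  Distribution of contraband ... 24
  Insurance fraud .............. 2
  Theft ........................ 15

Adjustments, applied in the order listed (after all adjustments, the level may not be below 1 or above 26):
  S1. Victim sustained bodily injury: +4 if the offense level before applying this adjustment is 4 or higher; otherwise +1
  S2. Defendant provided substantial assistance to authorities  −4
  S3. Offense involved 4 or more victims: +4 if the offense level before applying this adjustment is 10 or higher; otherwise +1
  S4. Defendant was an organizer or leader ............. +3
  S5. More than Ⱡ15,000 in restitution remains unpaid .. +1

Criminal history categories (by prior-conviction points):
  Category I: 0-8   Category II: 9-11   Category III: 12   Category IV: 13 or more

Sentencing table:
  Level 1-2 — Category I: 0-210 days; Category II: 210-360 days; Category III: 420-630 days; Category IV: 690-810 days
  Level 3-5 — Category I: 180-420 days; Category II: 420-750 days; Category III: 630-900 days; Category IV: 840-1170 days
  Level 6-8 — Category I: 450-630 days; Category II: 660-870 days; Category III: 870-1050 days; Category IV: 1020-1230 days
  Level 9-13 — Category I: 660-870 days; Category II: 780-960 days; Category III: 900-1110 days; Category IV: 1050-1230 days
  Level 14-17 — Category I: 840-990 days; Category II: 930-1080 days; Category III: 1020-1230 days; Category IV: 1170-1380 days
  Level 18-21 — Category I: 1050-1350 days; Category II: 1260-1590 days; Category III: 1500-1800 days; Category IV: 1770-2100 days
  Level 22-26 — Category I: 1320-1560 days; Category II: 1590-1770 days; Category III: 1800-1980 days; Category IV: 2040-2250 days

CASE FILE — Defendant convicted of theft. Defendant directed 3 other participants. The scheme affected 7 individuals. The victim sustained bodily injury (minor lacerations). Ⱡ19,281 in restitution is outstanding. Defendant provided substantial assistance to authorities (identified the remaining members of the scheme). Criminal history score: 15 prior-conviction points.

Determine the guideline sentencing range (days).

Base offense level for theft: 15.
S1 applies (level before this adjustment is 15 ≥ 4, so +4): 15 + 4 = 19.
S2 applies: 19 − 4 = 15.
S3 applies (level before this adjustment is 15 ≥ 10, so +4): 15 + 4 = 19.
S4 applies: 19 + 3 = 22.
S5 applies: 22 + 1 = 23.
Final offense level: 23.
Criminal history: 15 prior points → Category IV (13+).
Level 23 falls in the 22-26 band.
Grid: Level 22-26 × Category IV = 2040-2250 days.

2040-2250 days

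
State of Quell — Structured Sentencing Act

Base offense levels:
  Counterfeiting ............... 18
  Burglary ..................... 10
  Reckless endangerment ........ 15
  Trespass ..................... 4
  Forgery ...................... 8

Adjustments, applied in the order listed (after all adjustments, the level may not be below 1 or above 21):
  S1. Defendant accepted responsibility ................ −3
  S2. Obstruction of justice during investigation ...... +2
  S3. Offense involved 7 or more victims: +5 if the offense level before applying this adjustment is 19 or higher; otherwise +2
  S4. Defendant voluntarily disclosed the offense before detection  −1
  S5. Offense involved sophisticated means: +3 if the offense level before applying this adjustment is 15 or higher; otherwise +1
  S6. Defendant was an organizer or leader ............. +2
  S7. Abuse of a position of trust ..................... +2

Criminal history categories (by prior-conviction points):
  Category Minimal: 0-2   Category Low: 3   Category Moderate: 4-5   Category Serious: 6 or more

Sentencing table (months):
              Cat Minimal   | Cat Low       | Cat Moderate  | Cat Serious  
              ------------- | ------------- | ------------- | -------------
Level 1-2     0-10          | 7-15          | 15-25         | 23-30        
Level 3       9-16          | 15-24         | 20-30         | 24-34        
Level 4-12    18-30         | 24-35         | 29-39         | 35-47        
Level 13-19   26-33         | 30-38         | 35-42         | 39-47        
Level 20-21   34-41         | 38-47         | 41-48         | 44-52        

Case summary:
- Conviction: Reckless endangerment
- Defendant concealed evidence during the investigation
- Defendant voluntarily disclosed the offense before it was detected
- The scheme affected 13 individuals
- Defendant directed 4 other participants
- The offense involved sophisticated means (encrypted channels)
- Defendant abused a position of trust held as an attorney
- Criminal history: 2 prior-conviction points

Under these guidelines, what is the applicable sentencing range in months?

34-41 months

Base offense level for reckless endangerment: 15.
S2 applies: 15 + 2 = 17.
S3 applies (level before this adjustment is 17 < 19, so +2): 17 + 2 = 19.
S4 applies: 19 − 1 = 18.
S5 applies (level before this adjustment is 18 ≥ 15, so +3): 18 + 3 = 21.
S6 applies: 21 + 2 = 23.
S7 applies: 23 + 2 = 25.
Level 25 exceeds the maximum of 21; capped at 21.
Final offense level: 21.
Criminal history: 2 prior points → Category Minimal (0-2).
Level 21 falls in the 20-21 band.
Grid: Level 20-21 × Category Minimal = 34-41 months.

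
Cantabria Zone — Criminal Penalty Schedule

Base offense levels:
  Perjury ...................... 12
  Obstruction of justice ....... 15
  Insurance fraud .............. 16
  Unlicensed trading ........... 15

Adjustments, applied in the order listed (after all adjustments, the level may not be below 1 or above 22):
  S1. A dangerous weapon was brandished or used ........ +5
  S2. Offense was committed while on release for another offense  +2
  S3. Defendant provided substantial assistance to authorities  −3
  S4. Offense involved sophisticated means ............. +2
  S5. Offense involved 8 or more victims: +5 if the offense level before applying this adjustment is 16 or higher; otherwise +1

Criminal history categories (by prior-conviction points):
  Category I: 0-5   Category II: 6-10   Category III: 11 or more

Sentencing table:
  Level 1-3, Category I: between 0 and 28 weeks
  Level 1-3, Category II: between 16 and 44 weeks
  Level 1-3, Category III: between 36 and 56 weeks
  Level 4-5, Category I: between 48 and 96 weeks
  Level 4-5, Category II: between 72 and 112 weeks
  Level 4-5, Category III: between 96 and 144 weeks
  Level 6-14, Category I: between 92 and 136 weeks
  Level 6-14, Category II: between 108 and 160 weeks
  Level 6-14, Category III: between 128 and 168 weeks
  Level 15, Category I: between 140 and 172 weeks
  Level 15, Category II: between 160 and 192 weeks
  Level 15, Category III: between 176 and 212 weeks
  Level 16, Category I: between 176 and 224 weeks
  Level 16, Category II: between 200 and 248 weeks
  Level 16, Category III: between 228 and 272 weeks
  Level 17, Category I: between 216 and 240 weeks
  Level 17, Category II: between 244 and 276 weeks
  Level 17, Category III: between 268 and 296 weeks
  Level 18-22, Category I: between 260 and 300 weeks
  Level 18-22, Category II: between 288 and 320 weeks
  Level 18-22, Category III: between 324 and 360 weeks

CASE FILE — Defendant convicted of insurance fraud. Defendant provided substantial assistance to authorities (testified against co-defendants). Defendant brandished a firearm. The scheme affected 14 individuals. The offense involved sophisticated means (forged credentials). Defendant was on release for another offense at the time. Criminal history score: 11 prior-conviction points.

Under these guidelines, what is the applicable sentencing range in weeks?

Base offense level for insurance fraud: 16.
S1 applies: 16 + 5 = 21.
S2 applies: 21 + 2 = 23.
S3 applies: 23 − 3 = 20.
S4 applies: 20 + 2 = 22.
S5 applies (level before this adjustment is 22 ≥ 16, so +5): 22 + 5 = 27.
Level 27 exceeds the maximum of 22; capped at 22.
Final offense level: 22.
Criminal history: 11 prior points → Category III (11+).
Level 22 falls in the 18-22 band.
Grid: Level 18-22 × Category III = 324-360 weeks.

324-360 weeks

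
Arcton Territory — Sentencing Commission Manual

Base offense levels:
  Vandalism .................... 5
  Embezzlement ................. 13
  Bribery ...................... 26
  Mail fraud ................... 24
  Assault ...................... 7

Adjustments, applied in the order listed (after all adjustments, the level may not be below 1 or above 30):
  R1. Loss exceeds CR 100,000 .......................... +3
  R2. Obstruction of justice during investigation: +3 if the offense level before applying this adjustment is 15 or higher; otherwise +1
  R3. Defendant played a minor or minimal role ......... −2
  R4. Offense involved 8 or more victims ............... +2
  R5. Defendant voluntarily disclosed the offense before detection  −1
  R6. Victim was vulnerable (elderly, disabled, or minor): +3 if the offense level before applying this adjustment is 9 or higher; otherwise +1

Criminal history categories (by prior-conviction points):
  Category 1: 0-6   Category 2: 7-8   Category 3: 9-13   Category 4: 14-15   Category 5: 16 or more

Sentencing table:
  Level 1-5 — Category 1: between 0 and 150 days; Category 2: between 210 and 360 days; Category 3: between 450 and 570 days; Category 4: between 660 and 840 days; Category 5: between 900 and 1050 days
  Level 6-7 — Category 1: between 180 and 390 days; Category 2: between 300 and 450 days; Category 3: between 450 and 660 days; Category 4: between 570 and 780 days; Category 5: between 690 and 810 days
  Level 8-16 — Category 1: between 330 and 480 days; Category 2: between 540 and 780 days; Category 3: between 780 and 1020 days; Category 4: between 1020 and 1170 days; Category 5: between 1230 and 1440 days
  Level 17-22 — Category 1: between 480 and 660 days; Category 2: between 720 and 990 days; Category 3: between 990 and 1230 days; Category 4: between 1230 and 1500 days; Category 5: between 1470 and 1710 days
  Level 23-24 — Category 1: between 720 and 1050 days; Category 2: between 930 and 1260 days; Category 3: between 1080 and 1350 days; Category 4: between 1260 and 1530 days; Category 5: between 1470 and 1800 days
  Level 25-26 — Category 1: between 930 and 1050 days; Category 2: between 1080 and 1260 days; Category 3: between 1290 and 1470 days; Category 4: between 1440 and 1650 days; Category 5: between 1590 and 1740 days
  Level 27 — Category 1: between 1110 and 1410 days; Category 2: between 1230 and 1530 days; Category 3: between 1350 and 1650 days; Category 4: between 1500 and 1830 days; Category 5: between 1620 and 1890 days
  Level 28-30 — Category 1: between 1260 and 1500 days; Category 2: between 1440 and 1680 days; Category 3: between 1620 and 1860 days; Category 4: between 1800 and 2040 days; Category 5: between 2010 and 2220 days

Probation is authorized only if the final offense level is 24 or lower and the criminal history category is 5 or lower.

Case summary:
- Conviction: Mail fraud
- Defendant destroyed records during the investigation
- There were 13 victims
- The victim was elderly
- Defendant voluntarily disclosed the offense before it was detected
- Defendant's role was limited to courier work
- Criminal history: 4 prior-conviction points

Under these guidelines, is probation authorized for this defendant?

No

Base offense level for mail fraud: 24.
R2 applies (level before this adjustment is 24 ≥ 15, so +3): 24 + 3 = 27.
R3 applies: 27 − 2 = 25.
R4 applies: 25 + 2 = 27.
R5 applies: 27 − 1 = 26.
R6 applies (level before this adjustment is 26 ≥ 9, so +3): 26 + 3 = 29.
Final offense level: 29.
Criminal history: 4 prior points → Category 1 (0-6).
Level 29 falls in the 28-30 band.
Grid: Level 28-30 × Category 1 = 1260-1500 days.
Probation check: level 29 > 24 and category 1 ≤ 5 → not eligible.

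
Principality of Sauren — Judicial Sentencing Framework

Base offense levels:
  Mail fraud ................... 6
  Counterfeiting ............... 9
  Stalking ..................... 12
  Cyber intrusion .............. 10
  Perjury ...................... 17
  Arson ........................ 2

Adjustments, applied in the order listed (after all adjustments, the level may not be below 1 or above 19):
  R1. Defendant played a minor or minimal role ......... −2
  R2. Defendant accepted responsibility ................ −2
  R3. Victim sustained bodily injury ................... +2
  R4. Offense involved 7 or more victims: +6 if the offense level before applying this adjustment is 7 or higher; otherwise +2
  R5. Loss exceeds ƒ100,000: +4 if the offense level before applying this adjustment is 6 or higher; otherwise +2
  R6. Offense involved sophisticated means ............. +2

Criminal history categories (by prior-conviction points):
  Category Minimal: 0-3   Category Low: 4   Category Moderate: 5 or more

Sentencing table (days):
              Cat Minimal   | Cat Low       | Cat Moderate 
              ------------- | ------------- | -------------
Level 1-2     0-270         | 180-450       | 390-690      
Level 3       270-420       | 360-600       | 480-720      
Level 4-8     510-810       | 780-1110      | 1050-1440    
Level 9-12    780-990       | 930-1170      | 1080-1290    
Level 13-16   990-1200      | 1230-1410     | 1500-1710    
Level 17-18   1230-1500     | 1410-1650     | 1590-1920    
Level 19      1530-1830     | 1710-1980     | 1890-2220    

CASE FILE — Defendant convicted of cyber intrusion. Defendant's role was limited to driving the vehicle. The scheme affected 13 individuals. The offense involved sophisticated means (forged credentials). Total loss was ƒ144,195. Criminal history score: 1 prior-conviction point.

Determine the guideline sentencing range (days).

Base offense level for cyber intrusion: 10.
R1 applies: 10 − 2 = 8.
R3 does not apply.
R4 applies (level before this adjustment is 8 ≥ 7, so +6): 8 + 6 = 14.
R5 applies (level before this adjustment is 14 ≥ 6, so +4): 14 + 4 = 18.
R6 applies: 18 + 2 = 20.
Level 20 exceeds the maximum of 19; capped at 19.
Final offense level: 19.
Criminal history: 1 prior point → Category Minimal (0-3).
Level 19 falls in the 19 band.
Grid: Level 19 × Category Minimal = 1530-1830 days.

1530-1830 days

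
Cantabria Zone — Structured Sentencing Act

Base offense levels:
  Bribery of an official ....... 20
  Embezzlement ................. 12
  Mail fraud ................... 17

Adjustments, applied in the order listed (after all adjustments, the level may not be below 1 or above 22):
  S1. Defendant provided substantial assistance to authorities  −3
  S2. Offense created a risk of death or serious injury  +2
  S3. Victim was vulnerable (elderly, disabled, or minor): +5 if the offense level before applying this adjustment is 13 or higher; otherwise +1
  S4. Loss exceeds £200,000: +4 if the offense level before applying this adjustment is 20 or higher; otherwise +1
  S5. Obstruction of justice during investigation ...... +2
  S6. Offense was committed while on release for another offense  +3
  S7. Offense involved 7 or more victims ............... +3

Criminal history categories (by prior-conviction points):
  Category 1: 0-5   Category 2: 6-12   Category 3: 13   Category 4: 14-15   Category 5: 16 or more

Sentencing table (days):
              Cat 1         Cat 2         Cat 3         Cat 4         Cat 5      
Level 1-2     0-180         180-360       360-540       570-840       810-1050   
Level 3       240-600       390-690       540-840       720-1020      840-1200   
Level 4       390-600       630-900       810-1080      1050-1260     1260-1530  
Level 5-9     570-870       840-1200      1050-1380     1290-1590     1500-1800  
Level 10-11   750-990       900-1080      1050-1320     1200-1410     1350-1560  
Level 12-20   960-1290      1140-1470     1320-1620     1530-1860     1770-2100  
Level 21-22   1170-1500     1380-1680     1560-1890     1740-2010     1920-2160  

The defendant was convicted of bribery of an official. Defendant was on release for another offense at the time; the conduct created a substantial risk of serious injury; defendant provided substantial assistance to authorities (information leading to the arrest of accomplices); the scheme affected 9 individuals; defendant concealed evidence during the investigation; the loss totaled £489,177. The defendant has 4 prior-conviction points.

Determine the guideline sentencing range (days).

1170-1500 days

Base offense level for bribery of an official: 20.
S1 applies: 20 − 3 = 17.
S2 applies: 17 + 2 = 19.
S4 applies (level before this adjustment is 19 < 20, so +1): 19 + 1 = 20.
S5 applies: 20 + 2 = 22.
S6 applies: 22 + 3 = 25.
S7 applies: 25 + 3 = 28.
Level 28 exceeds the maximum of 22; capped at 22.
Final offense level: 22.
Criminal history: 4 prior points → Category 1 (0-5).
Level 22 falls in the 21-22 band.
Grid: Level 21-22 × Category 1 = 1170-1500 days.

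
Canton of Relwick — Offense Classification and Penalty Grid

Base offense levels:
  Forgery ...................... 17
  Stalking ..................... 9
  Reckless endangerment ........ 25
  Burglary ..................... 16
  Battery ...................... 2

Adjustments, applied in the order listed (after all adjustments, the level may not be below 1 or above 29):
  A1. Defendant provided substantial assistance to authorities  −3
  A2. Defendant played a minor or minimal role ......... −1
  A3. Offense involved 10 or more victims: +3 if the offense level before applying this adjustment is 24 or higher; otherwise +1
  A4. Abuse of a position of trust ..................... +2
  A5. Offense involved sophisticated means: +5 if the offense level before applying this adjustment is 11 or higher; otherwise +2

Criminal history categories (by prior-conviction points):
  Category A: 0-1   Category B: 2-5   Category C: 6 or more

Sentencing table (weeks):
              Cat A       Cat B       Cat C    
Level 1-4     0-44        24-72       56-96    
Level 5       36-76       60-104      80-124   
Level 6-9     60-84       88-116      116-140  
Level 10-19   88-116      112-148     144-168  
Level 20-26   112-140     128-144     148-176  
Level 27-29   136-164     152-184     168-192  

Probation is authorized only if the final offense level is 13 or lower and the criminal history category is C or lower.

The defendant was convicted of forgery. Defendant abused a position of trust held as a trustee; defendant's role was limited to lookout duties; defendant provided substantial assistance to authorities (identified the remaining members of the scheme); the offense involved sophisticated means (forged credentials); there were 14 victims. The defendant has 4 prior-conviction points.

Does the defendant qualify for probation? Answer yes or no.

No

Base offense level for forgery: 17.
A1 applies: 17 − 3 = 14.
A2 applies: 14 − 1 = 13.
A3 applies (level before this adjustment is 13 < 24, so +1): 13 + 1 = 14.
A4 applies: 14 + 2 = 16.
A5 applies (level before this adjustment is 16 ≥ 11, so +5): 16 + 5 = 21.
Final offense level: 21.
Criminal history: 4 prior points → Category B (2-5).
Level 21 falls in the 20-26 band.
Grid: Level 20-26 × Category B = 128-144 weeks.
Probation check: level 21 > 13 and category B ≤ C → not eligible.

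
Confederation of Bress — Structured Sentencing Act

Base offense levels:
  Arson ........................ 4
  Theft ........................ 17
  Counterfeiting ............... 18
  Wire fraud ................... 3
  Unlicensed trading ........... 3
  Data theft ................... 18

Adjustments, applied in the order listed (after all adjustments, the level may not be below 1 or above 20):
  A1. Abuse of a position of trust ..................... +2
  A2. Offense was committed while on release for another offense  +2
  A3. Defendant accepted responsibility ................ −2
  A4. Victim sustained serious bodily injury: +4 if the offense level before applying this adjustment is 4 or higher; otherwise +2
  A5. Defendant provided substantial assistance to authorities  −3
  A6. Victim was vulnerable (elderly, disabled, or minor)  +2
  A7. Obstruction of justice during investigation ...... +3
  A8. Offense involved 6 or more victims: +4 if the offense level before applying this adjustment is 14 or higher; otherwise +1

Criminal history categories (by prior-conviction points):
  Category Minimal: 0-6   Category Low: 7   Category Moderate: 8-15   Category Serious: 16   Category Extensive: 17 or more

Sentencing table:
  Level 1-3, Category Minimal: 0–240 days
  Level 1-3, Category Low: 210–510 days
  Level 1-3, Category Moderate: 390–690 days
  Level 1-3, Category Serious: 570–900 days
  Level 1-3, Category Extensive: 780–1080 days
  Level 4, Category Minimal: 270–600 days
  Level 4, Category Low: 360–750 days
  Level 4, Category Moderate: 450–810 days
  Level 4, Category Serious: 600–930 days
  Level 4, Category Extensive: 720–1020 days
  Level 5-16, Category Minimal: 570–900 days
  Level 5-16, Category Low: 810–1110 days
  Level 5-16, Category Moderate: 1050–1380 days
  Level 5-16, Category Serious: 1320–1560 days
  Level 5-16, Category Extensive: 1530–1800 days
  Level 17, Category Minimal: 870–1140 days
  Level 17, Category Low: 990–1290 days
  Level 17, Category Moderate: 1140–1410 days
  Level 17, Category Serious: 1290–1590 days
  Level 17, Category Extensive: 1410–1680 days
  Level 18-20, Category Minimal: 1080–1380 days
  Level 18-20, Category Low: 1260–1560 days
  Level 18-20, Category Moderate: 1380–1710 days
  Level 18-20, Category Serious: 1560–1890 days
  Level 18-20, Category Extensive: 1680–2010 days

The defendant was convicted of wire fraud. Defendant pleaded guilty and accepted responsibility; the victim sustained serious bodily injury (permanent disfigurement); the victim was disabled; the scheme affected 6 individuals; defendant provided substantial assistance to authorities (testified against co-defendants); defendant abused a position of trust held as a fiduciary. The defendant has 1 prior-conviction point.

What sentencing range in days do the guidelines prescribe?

Base offense level for wire fraud: 3.
A1 applies: 3 + 2 = 5.
A3 applies: 5 − 2 = 3.
A4 applies (level before this adjustment is 3 < 4, so +2): 3 + 2 = 5.
A5 applies: 5 − 3 = 2.
A6 applies: 2 + 2 = 4.
A8 applies (level before this adjustment is 4 < 14, so +1): 4 + 1 = 5.
Final offense level: 5.
Criminal history: 1 prior point → Category Minimal (0-6).
Level 5 falls in the 5-16 band.
Grid: Level 5-16 × Category Minimal = 570-900 days.

570-900 days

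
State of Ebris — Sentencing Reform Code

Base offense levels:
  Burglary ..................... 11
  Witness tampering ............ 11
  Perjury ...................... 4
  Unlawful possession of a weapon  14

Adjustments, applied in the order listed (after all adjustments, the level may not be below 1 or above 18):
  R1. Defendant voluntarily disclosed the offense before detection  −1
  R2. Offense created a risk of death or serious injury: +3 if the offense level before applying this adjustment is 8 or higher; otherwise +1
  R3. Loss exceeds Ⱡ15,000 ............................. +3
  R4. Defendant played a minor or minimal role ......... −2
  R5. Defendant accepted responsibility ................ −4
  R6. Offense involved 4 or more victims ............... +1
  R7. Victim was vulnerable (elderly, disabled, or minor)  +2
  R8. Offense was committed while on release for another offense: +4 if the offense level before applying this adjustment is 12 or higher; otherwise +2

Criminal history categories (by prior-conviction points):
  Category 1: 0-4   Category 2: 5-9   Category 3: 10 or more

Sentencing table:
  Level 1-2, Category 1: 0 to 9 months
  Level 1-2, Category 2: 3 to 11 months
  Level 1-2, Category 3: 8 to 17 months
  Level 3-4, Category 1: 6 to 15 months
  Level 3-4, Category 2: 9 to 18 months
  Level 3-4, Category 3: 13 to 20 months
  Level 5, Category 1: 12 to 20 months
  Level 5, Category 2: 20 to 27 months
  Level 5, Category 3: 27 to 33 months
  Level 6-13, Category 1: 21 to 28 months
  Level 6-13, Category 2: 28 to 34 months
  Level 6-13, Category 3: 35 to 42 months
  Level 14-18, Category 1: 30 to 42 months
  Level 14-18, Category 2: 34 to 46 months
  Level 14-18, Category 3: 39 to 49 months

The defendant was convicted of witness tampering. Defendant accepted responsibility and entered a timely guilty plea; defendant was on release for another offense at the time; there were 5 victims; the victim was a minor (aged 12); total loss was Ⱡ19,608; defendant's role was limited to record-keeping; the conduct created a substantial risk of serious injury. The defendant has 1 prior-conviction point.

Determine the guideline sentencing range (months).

Base offense level for witness tampering: 11.
R2 applies (level before this adjustment is 11 ≥ 8, so +3): 11 + 3 = 14.
R3 applies: 14 + 3 = 17.
R4 applies: 17 − 2 = 15.
R5 applies: 15 − 4 = 11.
R6 applies: 11 + 1 = 12.
R7 applies: 12 + 2 = 14.
R8 applies (level before this adjustment is 14 ≥ 12, so +4): 14 + 4 = 18.
Final offense level: 18.
Criminal history: 1 prior point → Category 1 (0-4).
Level 18 falls in the 14-18 band.
Grid: Level 14-18 × Category 1 = 30-42 months.

30-42 months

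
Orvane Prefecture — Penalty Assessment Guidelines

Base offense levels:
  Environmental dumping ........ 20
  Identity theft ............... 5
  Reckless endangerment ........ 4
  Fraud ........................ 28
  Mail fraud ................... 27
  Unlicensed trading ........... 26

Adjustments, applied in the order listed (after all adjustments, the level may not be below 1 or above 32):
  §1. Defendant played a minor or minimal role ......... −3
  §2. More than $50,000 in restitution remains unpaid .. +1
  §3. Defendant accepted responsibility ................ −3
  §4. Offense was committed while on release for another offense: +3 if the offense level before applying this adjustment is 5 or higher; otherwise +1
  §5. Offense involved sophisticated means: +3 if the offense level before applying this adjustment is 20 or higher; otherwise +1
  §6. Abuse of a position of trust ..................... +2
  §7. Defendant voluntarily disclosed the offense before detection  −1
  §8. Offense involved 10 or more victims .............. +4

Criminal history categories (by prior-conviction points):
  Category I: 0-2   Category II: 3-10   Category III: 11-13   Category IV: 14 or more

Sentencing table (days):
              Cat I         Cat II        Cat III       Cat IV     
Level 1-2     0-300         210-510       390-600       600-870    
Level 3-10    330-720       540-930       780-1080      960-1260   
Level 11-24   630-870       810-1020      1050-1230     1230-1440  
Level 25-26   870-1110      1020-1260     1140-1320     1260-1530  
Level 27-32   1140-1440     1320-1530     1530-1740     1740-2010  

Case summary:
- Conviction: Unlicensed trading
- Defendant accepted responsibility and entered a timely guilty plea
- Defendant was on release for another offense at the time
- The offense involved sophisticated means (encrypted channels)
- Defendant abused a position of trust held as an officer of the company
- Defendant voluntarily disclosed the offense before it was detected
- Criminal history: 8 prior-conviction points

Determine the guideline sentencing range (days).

Base offense level for unlicensed trading: 26.
§3 applies: 26 − 3 = 23.
§4 applies (level before this adjustment is 23 ≥ 5, so +3): 23 + 3 = 26.
§5 applies (level before this adjustment is 26 ≥ 20, so +3): 26 + 3 = 29.
§6 applies: 29 + 2 = 31.
§7 applies: 31 − 1 = 30.
§8 does not apply.
Final offense level: 30.
Criminal history: 8 prior points → Category II (3-10).
Level 30 falls in the 27-32 band.
Grid: Level 27-32 × Category II = 1320-1530 days.

1320-1530 days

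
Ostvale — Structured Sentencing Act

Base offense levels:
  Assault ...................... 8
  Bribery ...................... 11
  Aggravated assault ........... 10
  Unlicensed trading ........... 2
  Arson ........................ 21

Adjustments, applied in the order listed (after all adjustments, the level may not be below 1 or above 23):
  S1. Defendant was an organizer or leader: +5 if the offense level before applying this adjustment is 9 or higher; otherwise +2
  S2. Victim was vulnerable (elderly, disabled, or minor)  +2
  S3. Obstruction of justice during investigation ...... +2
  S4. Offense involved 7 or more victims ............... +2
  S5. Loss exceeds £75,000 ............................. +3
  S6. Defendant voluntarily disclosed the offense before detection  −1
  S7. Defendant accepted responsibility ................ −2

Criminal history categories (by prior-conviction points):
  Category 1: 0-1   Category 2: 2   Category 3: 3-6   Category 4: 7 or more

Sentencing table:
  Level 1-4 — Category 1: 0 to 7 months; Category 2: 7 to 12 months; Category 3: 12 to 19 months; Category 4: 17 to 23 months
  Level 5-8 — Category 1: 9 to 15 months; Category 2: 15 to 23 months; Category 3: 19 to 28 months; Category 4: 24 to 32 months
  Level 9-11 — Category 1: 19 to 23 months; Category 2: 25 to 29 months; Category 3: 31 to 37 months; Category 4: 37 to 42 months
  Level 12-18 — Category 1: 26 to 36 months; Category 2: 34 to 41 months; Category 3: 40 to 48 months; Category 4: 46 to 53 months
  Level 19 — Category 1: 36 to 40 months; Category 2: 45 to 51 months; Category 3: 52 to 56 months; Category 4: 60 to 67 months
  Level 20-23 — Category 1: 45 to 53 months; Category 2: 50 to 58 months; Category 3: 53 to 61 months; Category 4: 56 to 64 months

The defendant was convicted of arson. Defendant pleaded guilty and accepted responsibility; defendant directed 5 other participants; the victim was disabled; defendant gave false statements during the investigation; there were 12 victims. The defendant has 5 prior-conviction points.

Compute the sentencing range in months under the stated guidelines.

Base offense level for arson: 21.
S1 applies (level before this adjustment is 21 ≥ 9, so +5): 21 + 5 = 26.
S2 applies: 26 + 2 = 28.
S3 applies: 28 + 2 = 30.
S4 applies: 30 + 2 = 32.
S5 does not apply.
S7 applies: 32 − 2 = 30.
Level 30 exceeds the maximum of 23; capped at 23.
Final offense level: 23.
Criminal history: 5 prior points → Category 3 (3-6).
Level 23 falls in the 20-23 band.
Grid: Level 20-23 × Category 3 = 53-61 months.

53-61 months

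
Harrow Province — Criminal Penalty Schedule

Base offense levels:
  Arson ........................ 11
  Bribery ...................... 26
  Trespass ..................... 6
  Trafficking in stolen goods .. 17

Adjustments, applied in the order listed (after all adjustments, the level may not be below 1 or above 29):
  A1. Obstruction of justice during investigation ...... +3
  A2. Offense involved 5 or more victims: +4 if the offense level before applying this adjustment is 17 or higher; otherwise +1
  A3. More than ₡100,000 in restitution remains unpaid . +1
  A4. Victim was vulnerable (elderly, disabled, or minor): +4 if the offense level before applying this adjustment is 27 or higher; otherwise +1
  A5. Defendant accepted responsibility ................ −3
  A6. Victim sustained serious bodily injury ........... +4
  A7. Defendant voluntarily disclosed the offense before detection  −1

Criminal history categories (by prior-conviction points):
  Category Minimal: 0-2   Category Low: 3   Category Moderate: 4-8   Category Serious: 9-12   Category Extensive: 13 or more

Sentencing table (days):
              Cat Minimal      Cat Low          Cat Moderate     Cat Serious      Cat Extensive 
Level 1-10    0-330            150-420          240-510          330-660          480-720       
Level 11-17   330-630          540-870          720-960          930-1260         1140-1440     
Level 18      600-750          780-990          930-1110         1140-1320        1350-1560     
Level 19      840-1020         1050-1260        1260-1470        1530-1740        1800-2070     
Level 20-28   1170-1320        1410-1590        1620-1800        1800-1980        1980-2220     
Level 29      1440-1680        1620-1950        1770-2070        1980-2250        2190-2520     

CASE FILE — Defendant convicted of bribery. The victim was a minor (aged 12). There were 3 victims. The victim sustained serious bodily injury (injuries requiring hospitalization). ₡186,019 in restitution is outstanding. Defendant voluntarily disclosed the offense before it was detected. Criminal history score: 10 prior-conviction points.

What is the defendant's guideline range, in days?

Base offense level for bribery: 26.
A1 does not apply.
A3 applies: 26 + 1 = 27.
A4 applies (level before this adjustment is 27 ≥ 27, so +4): 27 + 4 = 31.
A6 applies: 31 + 4 = 35.
A7 applies: 35 − 1 = 34.
Level 34 exceeds the maximum of 29; capped at 29.
Final offense level: 29.
Criminal history: 10 prior points → Category Serious (9-12).
Level 29 falls in the 29 band.
Grid: Level 29 × Category Serious = 1980-2250 days.

1980-2250 days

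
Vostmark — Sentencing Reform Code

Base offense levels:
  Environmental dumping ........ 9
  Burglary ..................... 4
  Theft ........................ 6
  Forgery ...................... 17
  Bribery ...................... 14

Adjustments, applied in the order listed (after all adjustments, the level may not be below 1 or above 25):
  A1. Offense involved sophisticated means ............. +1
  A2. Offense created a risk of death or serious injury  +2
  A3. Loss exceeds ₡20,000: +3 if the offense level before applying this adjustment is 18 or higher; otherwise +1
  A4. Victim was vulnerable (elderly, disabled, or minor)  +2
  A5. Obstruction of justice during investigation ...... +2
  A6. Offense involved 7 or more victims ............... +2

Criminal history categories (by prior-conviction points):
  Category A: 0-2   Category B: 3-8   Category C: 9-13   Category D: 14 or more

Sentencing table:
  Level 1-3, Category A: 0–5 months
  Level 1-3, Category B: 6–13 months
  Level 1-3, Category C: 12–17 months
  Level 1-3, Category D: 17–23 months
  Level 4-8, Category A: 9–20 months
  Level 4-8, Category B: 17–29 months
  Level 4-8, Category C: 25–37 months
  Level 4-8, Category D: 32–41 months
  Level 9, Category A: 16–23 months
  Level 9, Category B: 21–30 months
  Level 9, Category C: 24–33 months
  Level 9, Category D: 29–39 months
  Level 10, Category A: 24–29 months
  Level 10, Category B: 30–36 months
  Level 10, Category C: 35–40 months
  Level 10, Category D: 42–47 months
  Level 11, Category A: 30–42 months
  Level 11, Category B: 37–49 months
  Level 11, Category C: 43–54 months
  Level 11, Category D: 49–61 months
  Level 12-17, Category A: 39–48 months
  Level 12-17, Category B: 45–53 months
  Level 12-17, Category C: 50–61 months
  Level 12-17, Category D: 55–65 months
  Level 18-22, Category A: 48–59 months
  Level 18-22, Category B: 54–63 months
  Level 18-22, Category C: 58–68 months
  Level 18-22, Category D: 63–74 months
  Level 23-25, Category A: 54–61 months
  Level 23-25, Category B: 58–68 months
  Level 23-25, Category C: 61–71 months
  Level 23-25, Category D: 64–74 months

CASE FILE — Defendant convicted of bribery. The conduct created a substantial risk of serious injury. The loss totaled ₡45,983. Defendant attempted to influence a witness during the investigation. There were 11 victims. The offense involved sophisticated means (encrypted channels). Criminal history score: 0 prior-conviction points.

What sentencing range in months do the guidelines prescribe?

Base offense level for bribery: 14.
A1 applies: 14 + 1 = 15.
A2 applies: 15 + 2 = 17.
A3 applies (level before this adjustment is 17 < 18, so +1): 17 + 1 = 18.
A5 applies: 18 + 2 = 20.
A6 applies: 20 + 2 = 22.
Final offense level: 22.
Criminal history: 0 prior points → Category A (0-2).
Level 22 falls in the 18-22 band.
Grid: Level 18-22 × Category A = 48-59 months.

48-59 months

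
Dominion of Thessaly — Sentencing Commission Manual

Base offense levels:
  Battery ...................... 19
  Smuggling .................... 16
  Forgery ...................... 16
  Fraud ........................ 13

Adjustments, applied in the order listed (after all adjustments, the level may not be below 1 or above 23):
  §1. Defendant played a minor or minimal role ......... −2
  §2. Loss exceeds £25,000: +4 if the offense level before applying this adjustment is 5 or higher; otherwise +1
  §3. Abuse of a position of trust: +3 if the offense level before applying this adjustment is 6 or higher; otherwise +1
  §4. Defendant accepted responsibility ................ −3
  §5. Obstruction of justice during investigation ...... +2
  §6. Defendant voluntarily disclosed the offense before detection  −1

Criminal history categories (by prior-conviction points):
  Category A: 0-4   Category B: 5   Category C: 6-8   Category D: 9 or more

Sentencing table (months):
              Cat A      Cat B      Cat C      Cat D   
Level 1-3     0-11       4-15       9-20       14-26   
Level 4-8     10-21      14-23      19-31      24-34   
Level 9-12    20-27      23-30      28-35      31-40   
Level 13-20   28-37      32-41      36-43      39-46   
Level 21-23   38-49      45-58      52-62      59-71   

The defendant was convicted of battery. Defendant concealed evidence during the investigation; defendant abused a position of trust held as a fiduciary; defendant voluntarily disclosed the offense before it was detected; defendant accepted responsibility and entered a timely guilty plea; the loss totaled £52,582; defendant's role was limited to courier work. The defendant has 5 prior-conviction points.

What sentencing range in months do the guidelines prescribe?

Base offense level for battery: 19.
§1 applies: 19 − 2 = 17.
§2 applies (level before this adjustment is 17 ≥ 5, so +4): 17 + 4 = 21.
§3 applies (level before this adjustment is 21 ≥ 6, so +3): 21 + 3 = 24.
§4 applies: 24 − 3 = 21.
§5 applies: 21 + 2 = 23.
§6 applies: 23 − 1 = 22.
Final offense level: 22.
Criminal history: 5 prior points → Category B (5).
Level 22 falls in the 21-23 band.
Grid: Level 21-23 × Category B = 45-58 months.

45-58 months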